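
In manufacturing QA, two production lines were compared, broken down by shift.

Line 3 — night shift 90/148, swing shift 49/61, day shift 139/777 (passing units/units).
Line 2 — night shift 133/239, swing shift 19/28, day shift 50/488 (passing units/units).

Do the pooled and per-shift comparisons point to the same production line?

Yes

Night shift: Line 3 90/148 = 60.8%, Line 2 133/239 = 55.6% → Line 3
Swing shift: Line 3 49/61 = 80.3%, Line 2 19/28 = 67.9% → Line 3
Day shift: Line 3 139/777 = 17.9%, Line 2 50/488 = 10.2% → Line 3
Overall: Line 3 278/986 = 28.2%, Line 2 202/755 = 26.8% → Line 3
Line 3 wins overall and in every shift group — no reversal.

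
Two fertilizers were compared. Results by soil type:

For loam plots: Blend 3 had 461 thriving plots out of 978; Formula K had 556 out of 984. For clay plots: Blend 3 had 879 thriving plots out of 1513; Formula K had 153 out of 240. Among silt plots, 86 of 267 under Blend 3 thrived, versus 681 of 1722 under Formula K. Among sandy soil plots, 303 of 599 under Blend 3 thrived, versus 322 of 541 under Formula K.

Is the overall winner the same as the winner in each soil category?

No

Loam: Blend 3 461/978 = 47.1%, Formula K 556/984 = 56.5% → Formula K
Clay: Blend 3 879/1513 = 58.1%, Formula K 153/240 = 63.8% → Formula K
Silt: Blend 3 86/267 = 32.2%, Formula K 681/1722 = 39.5% → Formula K
Sandy soil: Blend 3 303/599 = 50.6%, Formula K 322/541 = 59.5% → Formula K
Overall: Blend 3 1729/3357 = 51.5%, Formula K 1712/3487 = 49.1% → Blend 3
Formula K wins each soil group but Blend 3 wins overall — the comparison reverses. Formula K's plots skew toward silt, which has a lower base rate.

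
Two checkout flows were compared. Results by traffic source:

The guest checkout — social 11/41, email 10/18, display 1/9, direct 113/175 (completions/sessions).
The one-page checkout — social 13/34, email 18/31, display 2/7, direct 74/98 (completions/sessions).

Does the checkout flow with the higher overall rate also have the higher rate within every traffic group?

Yes

Social: the guest checkout 11/41 = 26.8%, the one-page checkout 13/34 = 38.2% → the one-page checkout
Email: the guest checkout 10/18 = 55.6%, the one-page checkout 18/31 = 58.1% → the one-page checkout
Display: the guest checkout 1/9 = 11.1%, the one-page checkout 2/7 = 28.6% → the one-page checkout
Direct: the guest checkout 113/175 = 64.6%, the one-page checkout 74/98 = 75.5% → the one-page checkout
Overall: the guest checkout 135/243 = 55.6%, the one-page checkout 107/170 = 62.9% → the one-page checkout
The one-page checkout wins overall and in every traffic group — no reversal.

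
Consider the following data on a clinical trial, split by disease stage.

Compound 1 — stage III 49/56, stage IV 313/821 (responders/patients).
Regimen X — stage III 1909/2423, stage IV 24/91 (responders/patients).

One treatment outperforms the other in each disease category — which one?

Stage III: Compound 1 49/56 = 87.5%, Regimen X 1909/2423 = 78.8% → Compound 1
Stage IV: Compound 1 313/821 = 38.1%, Regimen X 24/91 = 26.4% → Compound 1
Compound 1 has the higher rate in both groups.

Compound 1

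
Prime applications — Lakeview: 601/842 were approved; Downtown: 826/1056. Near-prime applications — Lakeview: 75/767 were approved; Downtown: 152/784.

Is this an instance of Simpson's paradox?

Prime: Lakeview 601/842 = 71.4%, Downtown 826/1056 = 78.2% → Downtown
Near-prime: Lakeview 75/767 = 9.8%, Downtown 152/784 = 19.4% → Downtown
Overall: Lakeview 676/1609 = 42.0%, Downtown 978/1840 = 53.2% → Downtown
Downtown wins overall and in every credit group — no reversal.

No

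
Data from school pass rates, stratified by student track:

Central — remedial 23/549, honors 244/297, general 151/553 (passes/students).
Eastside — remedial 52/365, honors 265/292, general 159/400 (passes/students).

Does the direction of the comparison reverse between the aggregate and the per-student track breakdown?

No

Remedial: Central 23/549 = 4.2%, Eastside 52/365 = 14.2% → Eastside
Honors: Central 244/297 = 82.2%, Eastside 265/292 = 90.8% → Eastside
General: Central 151/553 = 27.3%, Eastside 159/400 = 39.8% → Eastside
Overall: Central 418/1399 = 29.9%, Eastside 476/1057 = 45.0% → Eastside
Eastside wins overall and in every student group — no reversal.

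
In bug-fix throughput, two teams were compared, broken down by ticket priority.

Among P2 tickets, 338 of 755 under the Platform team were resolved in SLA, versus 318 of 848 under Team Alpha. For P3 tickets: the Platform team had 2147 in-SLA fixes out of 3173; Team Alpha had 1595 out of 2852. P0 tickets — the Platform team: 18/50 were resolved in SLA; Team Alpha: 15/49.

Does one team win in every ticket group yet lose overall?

P2: the Platform team 338/755 = 44.8%, Team Alpha 318/848 = 37.5% → the Platform team
P3: the Platform team 2147/3173 = 67.7%, Team Alpha 1595/2852 = 55.9% → the Platform team
P0: the Platform team 18/50 = 36.0%, Team Alpha 15/49 = 30.6% → the Platform team
Overall: the Platform team 2503/3978 = 62.9%, Team Alpha 1928/3749 = 51.4% → the Platform team
The Platform team wins overall and in every ticket group — no reversal.

No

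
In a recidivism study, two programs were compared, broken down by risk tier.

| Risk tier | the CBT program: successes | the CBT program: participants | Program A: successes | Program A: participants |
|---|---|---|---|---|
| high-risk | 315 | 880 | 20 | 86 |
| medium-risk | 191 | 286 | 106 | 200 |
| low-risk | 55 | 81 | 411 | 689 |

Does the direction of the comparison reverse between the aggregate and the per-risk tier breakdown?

Yes

High-risk: the CBT program 315/880 = 35.8%, Program A 20/86 = 23.3% → the CBT program
Medium-risk: the CBT program 191/286 = 66.8%, Program A 106/200 = 53.0% → the CBT program
Low-risk: the CBT program 55/81 = 67.9%, Program A 411/689 = 59.7% → the CBT program
Overall: the CBT program 561/1247 = 45.0%, Program A 537/975 = 55.1% → Program A
The CBT program wins each risk group but Program A wins overall — the comparison reverses. The CBT program's participants skew toward high-risk, which has a lower base rate.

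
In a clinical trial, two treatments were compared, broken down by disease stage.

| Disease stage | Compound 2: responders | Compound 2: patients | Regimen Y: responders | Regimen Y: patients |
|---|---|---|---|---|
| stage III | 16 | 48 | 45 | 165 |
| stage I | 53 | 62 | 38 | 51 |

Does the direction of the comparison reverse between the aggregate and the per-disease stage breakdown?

Stage III: Compound 2 16/48 = 33.3%, Regimen Y 45/165 = 27.3% → Compound 2
Stage I: Compound 2 53/62 = 85.5%, Regimen Y 38/51 = 74.5% → Compound 2
Overall: Compound 2 69/110 = 62.7%, Regimen Y 83/216 = 38.4% → Compound 2
Compound 2 wins overall and in every disease group — no reversal.

No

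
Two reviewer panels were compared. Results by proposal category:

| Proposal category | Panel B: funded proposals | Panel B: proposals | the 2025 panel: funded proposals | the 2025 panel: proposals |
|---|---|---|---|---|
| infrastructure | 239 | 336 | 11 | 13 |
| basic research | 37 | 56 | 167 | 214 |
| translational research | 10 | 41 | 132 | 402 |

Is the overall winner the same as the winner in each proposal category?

Infrastructure: Panel B 239/336 = 71.1%, the 2025 panel 11/13 = 84.6% → the 2025 panel
Basic research: Panel B 37/56 = 66.1%, the 2025 panel 167/214 = 78.0% → the 2025 panel
Translational research: Panel B 10/41 = 24.4%, the 2025 panel 132/402 = 32.8% → the 2025 panel
Overall: Panel B 286/433 = 66.1%, the 2025 panel 310/629 = 49.3% → Panel B
The 2025 panel wins each proposal group but Panel B wins overall — the comparison reverses. The 2025 panel's proposals skew toward translational research, which has a lower base rate.

No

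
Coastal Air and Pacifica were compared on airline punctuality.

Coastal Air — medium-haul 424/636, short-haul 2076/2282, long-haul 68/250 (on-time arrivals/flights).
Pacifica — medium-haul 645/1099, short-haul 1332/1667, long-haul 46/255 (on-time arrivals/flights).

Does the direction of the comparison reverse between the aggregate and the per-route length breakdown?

Medium-haul: Coastal Air 424/636 = 66.7%, Pacifica 645/1099 = 58.7% → Coastal Air
Short-haul: Coastal Air 2076/2282 = 91.0%, Pacifica 1332/1667 = 79.9% → Coastal Air
Long-haul: Coastal Air 68/250 = 27.2%, Pacifica 46/255 = 18.0% → Coastal Air
Overall: Coastal Air 2568/3168 = 81.1%, Pacifica 2023/3021 = 67.0% → Coastal Air
Coastal Air wins overall and in every route group — no reversal.

No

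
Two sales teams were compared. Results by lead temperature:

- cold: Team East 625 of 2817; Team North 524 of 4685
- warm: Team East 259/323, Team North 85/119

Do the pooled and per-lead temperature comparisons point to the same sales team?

Cold: Team East 625/2817 = 22.2%, Team North 524/4685 = 11.2% → Team East
Warm: Team East 259/323 = 80.2%, Team North 85/119 = 71.4% → Team East
Overall: Team East 884/3140 = 28.2%, Team North 609/4804 = 12.7% → Team East
Team East wins overall and in every lead group — no reversal.

Yes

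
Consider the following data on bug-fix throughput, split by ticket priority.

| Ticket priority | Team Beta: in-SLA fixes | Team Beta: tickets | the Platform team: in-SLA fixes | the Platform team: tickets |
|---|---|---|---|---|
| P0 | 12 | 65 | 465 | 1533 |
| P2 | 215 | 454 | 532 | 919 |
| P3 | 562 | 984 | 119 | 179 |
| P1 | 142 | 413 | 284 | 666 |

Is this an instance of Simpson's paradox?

Yes

P0: Team Beta 12/65 = 18.5%, the Platform team 465/1533 = 30.3% → the Platform team
P2: Team Beta 215/454 = 47.4%, the Platform team 532/919 = 57.9% → the Platform team
P3: Team Beta 562/984 = 57.1%, the Platform team 119/179 = 66.5% → the Platform team
P1: Team Beta 142/413 = 34.4%, the Platform team 284/666 = 42.6% → the Platform team
Overall: Team Beta 931/1916 = 48.6%, the Platform team 1400/3297 = 42.5% → Team Beta
The Platform team wins each ticket group but Team Beta wins overall — the comparison reverses. The Platform team's tickets skew toward P0, which has a lower base rate.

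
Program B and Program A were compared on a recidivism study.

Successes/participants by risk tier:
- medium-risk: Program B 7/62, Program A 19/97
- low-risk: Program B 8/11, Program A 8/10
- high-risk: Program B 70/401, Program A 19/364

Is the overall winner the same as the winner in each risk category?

Medium-risk: Program B 7/62 = 11.3%, Program A 19/97 = 19.6% → Program A
Low-risk: Program B 8/11 = 72.7%, Program A 8/10 = 80.0% → Program A
High-risk: Program B 70/401 = 17.5%, Program A 19/364 = 5.2% → Program B
Overall: Program B 85/474 = 17.9%, Program A 46/471 = 9.8% → Program B
Neither sweeps: Program B wins 1 of 3 groups, Program A wins 2. Program B wins overall but not every group — no Simpson reversal.

No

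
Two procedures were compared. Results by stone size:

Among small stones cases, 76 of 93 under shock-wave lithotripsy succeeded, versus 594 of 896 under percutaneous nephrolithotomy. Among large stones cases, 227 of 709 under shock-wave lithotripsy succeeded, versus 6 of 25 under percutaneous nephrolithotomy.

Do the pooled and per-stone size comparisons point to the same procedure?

Small stones: shock-wave lithotripsy 76/93 = 81.7%, percutaneous nephrolithotomy 594/896 = 66.3% → shock-wave lithotripsy
Large stones: shock-wave lithotripsy 227/709 = 32.0%, percutaneous nephrolithotomy 6/25 = 24.0% → shock-wave lithotripsy
Overall: shock-wave lithotripsy 303/802 = 37.8%, percutaneous nephrolithotomy 600/921 = 65.1% → percutaneous nephrolithotomy
Shock-wave lithotripsy wins each stone group but percutaneous nephrolithotomy wins overall — the comparison reverses. Shock-wave lithotripsy's cases skew toward large stones, which has a lower base rate.

No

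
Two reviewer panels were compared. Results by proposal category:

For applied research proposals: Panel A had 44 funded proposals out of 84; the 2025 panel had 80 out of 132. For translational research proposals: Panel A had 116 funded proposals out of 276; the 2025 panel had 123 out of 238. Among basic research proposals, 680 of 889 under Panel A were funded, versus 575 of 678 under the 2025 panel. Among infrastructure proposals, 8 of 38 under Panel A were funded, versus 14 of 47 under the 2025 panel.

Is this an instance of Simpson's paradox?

No

Applied research: Panel A 44/84 = 52.4%, the 2025 panel 80/132 = 60.6% → the 2025 panel
Translational research: Panel A 116/276 = 42.0%, the 2025 panel 123/238 = 51.7% → the 2025 panel
Basic research: Panel A 680/889 = 76.5%, the 2025 panel 575/678 = 84.8% → the 2025 panel
Infrastructure: Panel A 8/38 = 21.1%, the 2025 panel 14/47 = 29.8% → the 2025 panel
Overall: Panel A 848/1287 = 65.9%, the 2025 panel 792/1095 = 72.3% → the 2025 panel
The 2025 panel wins overall and in every proposal group — no reversal.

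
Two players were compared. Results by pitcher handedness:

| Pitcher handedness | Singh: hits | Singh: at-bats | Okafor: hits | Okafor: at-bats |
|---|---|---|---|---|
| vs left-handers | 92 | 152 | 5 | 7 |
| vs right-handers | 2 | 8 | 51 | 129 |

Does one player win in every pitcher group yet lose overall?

Yes

Vs left-handers: Singh 92/152 = 60.5%, Okafor 5/7 = 71.4% → Okafor
Vs right-handers: Singh 2/8 = 25.0%, Okafor 51/129 = 39.5% → Okafor
Overall: Singh 94/160 = 58.8%, Okafor 56/136 = 41.2% → Singh
Okafor wins each pitcher group but Singh wins overall — the comparison reverses. Okafor's at-bats skew toward vs right-handers, which has a lower base rate.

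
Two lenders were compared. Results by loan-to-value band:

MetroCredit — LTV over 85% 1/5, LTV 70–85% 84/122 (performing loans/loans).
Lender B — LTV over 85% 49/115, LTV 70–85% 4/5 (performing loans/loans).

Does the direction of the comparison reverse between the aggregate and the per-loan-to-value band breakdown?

Yes

LTV over 85%: MetroCredit 1/5 = 20.0%, Lender B 49/115 = 42.6% → Lender B
LTV 70–85%: MetroCredit 84/122 = 68.9%, Lender B 4/5 = 80.0% → Lender B
Overall: MetroCredit 85/127 = 66.9%, Lender B 53/120 = 44.2% → MetroCredit
Lender B wins each loan-to-value group but MetroCredit wins overall — the comparison reverses. Lender B's loans skew toward LTV over 85%, which has a lower base rate.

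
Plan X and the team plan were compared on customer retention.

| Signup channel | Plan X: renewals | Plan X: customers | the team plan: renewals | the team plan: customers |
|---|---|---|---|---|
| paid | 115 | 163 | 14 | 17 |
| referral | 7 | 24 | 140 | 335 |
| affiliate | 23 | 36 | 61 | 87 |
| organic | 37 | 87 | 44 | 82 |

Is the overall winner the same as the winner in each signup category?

Paid: Plan X 115/163 = 70.6%, the team plan 14/17 = 82.4% → the team plan
Referral: Plan X 7/24 = 29.2%, the team plan 140/335 = 41.8% → the team plan
Affiliate: Plan X 23/36 = 63.9%, the team plan 61/87 = 70.1% → the team plan
Organic: Plan X 37/87 = 42.5%, the team plan 44/82 = 53.7% → the team plan
Overall: Plan X 182/310 = 58.7%, the team plan 259/521 = 49.7% → Plan X
The team plan wins each signup group but Plan X wins overall — the comparison reverses. The team plan's customers skew toward referral, which has a lower base rate.

No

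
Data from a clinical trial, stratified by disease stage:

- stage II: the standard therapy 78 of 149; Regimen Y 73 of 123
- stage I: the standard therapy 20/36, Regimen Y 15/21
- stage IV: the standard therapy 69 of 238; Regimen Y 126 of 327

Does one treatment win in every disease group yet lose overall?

No

Stage II: the standard therapy 78/149 = 52.3%, Regimen Y 73/123 = 59.3% → Regimen Y
Stage I: the standard therapy 20/36 = 55.6%, Regimen Y 15/21 = 71.4% → Regimen Y
Stage IV: the standard therapy 69/238 = 29.0%, Regimen Y 126/327 = 38.5% → Regimen Y
Overall: the standard therapy 167/423 = 39.5%, Regimen Y 214/471 = 45.4% → Regimen Y
Regimen Y wins overall and in every disease group — no reversal.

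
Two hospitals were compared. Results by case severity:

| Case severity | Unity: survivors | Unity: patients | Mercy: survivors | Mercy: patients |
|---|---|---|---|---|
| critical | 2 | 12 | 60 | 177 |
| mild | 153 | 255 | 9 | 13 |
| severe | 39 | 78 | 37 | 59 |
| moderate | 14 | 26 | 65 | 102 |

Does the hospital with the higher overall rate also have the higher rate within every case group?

Critical: Unity 2/12 = 16.7%, Mercy 60/177 = 33.9% → Mercy
Mild: Unity 153/255 = 60.0%, Mercy 9/13 = 69.2% → Mercy
Severe: Unity 39/78 = 50.0%, Mercy 37/59 = 62.7% → Mercy
Moderate: Unity 14/26 = 53.8%, Mercy 65/102 = 63.7% → Mercy
Overall: Unity 208/371 = 56.1%, Mercy 171/351 = 48.7% → Unity
Mercy wins each case group but Unity wins overall — the comparison reverses. Mercy's patients skew toward critical, which has a lower base rate.

No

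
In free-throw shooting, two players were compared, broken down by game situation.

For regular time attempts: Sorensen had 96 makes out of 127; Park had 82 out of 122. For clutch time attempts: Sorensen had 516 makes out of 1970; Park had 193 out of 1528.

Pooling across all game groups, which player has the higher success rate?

Regular time: Sorensen 96/127 = 75.6%, Park 82/122 = 67.2% → Sorensen
Clutch time: Sorensen 516/1970 = 26.2%, Park 193/1528 = 12.6% → Sorensen
Overall: Sorensen 612/2097 = 29.2%, Park 275/1650 = 16.7% → Sorensen

Sorensen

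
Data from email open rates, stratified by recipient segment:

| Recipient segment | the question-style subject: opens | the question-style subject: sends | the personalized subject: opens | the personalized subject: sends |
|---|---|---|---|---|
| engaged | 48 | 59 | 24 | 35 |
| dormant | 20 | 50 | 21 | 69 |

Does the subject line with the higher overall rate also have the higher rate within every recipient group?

Yes

Engaged: the question-style subject 48/59 = 81.4%, the personalized subject 24/35 = 68.6% → the question-style subject
Dormant: the question-style subject 20/50 = 40.0%, the personalized subject 21/69 = 30.4% → the question-style subject
Overall: the question-style subject 68/109 = 62.4%, the personalized subject 45/104 = 43.3% → the question-style subject
The question-style subject wins overall and in every recipient group — no reversal.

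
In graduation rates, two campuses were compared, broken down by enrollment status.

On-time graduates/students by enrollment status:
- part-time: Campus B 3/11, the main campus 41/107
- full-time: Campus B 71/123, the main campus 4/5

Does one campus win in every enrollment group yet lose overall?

Part-time: Campus B 3/11 = 27.3%, the main campus 41/107 = 38.3% → the main campus
Full-time: Campus B 71/123 = 57.7%, the main campus 4/5 = 80.0% → the main campus
Overall: Campus B 74/134 = 55.2%, the main campus 45/112 = 40.2% → Campus B
The main campus wins each enrollment group but Campus B wins overall — the comparison reverses. The main campus's students skew toward part-time, which has a lower base rate.

Yes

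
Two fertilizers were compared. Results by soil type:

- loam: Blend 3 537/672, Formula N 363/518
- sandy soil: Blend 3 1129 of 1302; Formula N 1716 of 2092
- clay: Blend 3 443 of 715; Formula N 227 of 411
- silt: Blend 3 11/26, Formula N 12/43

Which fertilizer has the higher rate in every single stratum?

Blend 3

Loam: Blend 3 537/672 = 79.9%, Formula N 363/518 = 70.1% → Blend 3
Sandy soil: Blend 3 1129/1302 = 86.7%, Formula N 1716/2092 = 82.0% → Blend 3
Clay: Blend 3 443/715 = 62.0%, Formula N 227/411 = 55.2% → Blend 3
Silt: Blend 3 11/26 = 42.3%, Formula N 12/43 = 27.9% → Blend 3
Blend 3 has the higher rate in all 4 groups.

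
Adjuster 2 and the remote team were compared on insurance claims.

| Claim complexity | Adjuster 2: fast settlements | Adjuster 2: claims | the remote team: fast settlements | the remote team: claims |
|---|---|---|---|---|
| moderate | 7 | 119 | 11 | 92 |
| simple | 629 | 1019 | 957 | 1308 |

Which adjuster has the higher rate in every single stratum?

the remote team

Moderate: Adjuster 2 7/119 = 5.9%, the remote team 11/92 = 12.0% → the remote team
Simple: Adjuster 2 629/1019 = 61.7%, the remote team 957/1308 = 73.2% → the remote team
The remote team has the higher rate in both groups.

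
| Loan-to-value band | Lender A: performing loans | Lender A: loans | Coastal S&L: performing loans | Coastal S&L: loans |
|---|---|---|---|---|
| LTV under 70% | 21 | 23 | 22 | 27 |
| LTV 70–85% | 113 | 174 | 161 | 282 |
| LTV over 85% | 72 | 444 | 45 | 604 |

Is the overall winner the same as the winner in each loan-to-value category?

LTV under 70%: Lender A 21/23 = 91.3%, Coastal S&L 22/27 = 81.5% → Lender A
LTV 70–85%: Lender A 113/174 = 64.9%, Coastal S&L 161/282 = 57.1% → Lender A
LTV over 85%: Lender A 72/444 = 16.2%, Coastal S&L 45/604 = 7.5% → Lender A
Overall: Lender A 206/641 = 32.1%, Coastal S&L 228/913 = 25.0% → Lender A
Lender A wins overall and in every loan-to-value group — no reversal.

Yes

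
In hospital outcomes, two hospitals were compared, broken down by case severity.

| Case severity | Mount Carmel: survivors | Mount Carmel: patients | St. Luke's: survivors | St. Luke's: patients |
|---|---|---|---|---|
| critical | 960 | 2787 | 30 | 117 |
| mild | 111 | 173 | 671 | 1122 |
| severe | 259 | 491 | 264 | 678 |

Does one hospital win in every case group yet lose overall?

Yes

Critical: Mount Carmel 960/2787 = 34.4%, St. Luke's 30/117 = 25.6% → Mount Carmel
Mild: Mount Carmel 111/173 = 64.2%, St. Luke's 671/1122 = 59.8% → Mount Carmel
Severe: Mount Carmel 259/491 = 52.7%, St. Luke's 264/678 = 38.9% → Mount Carmel
Overall: Mount Carmel 1330/3451 = 38.5%, St. Luke's 965/1917 = 50.3% → St. Luke's
Mount Carmel wins each case group but St. Luke's wins overall — the comparison reverses. Mount Carmel's patients skew toward critical, which has a lower base rate.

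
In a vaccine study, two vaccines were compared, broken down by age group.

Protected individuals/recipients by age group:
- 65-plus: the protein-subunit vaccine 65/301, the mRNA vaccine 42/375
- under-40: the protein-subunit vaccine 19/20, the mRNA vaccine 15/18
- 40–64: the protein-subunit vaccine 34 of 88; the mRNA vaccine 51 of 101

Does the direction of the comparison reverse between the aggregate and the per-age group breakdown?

65-plus: the protein-subunit vaccine 65/301 = 21.6%, the mRNA vaccine 42/375 = 11.2% → the protein-subunit vaccine
Under-40: the protein-subunit vaccine 19/20 = 95.0%, the mRNA vaccine 15/18 = 83.3% → the protein-subunit vaccine
40–64: the protein-subunit vaccine 34/88 = 38.6%, the mRNA vaccine 51/101 = 50.5% → the mRNA vaccine
Overall: the protein-subunit vaccine 118/409 = 28.9%, the mRNA vaccine 108/494 = 21.9% → the protein-subunit vaccine
Neither sweeps: the protein-subunit vaccine wins 2 of 3 groups, the mRNA vaccine wins 1. The protein-subunit vaccine wins overall but not every group — no Simpson reversal.

No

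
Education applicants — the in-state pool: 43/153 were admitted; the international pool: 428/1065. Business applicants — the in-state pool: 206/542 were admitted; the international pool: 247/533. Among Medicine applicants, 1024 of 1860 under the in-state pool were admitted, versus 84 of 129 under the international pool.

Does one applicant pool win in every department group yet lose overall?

Education: the in-state pool 43/153 = 28.1%, the international pool 428/1065 = 40.2% → the international pool
Business: the in-state pool 206/542 = 38.0%, the international pool 247/533 = 46.3% → the international pool
Medicine: the in-state pool 1024/1860 = 55.1%, the international pool 84/129 = 65.1% → the international pool
Overall: the in-state pool 1273/2555 = 49.8%, the international pool 759/1727 = 43.9% → the in-state pool
The international pool wins each department group but the in-state pool wins overall — the comparison reverses. The international pool's applicants skew toward Education, which has a lower base rate.

Yes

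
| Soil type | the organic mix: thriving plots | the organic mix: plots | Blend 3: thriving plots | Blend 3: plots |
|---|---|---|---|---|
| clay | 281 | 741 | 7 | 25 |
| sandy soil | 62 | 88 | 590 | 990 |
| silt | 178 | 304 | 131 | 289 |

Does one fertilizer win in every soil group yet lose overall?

Yes

Clay: the organic mix 281/741 = 37.9%, Blend 3 7/25 = 28.0% → the organic mix
Sandy soil: the organic mix 62/88 = 70.5%, Blend 3 590/990 = 59.6% → the organic mix
Silt: the organic mix 178/304 = 58.6%, Blend 3 131/289 = 45.3% → the organic mix
Overall: the organic mix 521/1133 = 46.0%, Blend 3 728/1304 = 55.8% → Blend 3
The organic mix wins each soil group but Blend 3 wins overall — the comparison reverses. The organic mix's plots skew toward clay, which has a lower base rate.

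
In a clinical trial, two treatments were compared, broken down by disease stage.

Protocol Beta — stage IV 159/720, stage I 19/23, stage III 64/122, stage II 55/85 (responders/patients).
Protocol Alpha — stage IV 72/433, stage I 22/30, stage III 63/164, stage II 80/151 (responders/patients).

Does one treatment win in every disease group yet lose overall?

No

Stage IV: Protocol Beta 159/720 = 22.1%, Protocol Alpha 72/433 = 16.6% → Protocol Beta
Stage I: Protocol Beta 19/23 = 82.6%, Protocol Alpha 22/30 = 73.3% → Protocol Beta
Stage III: Protocol Beta 64/122 = 52.5%, Protocol Alpha 63/164 = 38.4% → Protocol Beta
Stage II: Protocol Beta 55/85 = 64.7%, Protocol Alpha 80/151 = 53.0% → Protocol Beta
Overall: Protocol Beta 297/950 = 31.3%, Protocol Alpha 237/778 = 30.5% → Protocol Beta
Protocol Beta wins overall and in every disease group — no reversal.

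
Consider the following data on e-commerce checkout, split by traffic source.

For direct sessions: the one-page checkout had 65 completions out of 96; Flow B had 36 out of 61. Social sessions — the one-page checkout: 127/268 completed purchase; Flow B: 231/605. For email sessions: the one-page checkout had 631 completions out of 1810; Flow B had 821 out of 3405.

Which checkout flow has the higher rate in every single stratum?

the one-page checkout

Direct: the one-page checkout 65/96 = 67.7%, Flow B 36/61 = 59.0% → the one-page checkout
Social: the one-page checkout 127/268 = 47.4%, Flow B 231/605 = 38.2% → the one-page checkout
Email: the one-page checkout 631/1810 = 34.9%, Flow B 821/3405 = 24.1% → the one-page checkout
The one-page checkout has the higher rate in all 3 groups.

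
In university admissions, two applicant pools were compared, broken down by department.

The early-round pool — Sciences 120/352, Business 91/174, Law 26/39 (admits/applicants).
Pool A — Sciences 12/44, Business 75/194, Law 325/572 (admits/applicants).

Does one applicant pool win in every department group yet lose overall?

Sciences: the early-round pool 120/352 = 34.1%, Pool A 12/44 = 27.3% → the early-round pool
Business: the early-round pool 91/174 = 52.3%, Pool A 75/194 = 38.7% → the early-round pool
Law: the early-round pool 26/39 = 66.7%, Pool A 325/572 = 56.8% → the early-round pool
Overall: the early-round pool 237/565 = 41.9%, Pool A 412/810 = 50.9% → Pool A
The early-round pool wins each department group but Pool A wins overall — the comparison reverses. The early-round pool's applicants skew toward Sciences, which has a lower base rate.

Yes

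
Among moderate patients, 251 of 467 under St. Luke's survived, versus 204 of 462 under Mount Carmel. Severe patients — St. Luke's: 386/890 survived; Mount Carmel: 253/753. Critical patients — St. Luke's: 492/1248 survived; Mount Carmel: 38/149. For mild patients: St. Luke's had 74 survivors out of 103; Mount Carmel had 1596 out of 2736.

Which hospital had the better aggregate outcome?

Mount Carmel

Moderate: St. Luke's 251/467 = 53.7%, Mount Carmel 204/462 = 44.2% → St. Luke's
Severe: St. Luke's 386/890 = 43.4%, Mount Carmel 253/753 = 33.6% → St. Luke's
Critical: St. Luke's 492/1248 = 39.4%, Mount Carmel 38/149 = 25.5% → St. Luke's
Mild: St. Luke's 74/103 = 71.8%, Mount Carmel 1596/2736 = 58.3% → St. Luke's
Overall: St. Luke's 1203/2708 = 44.4%, Mount Carmel 2091/4100 = 51.0% → Mount Carmel
(St. Luke's wins every case group but Mount Carmel wins overall — St. Luke's's patients skew toward the low-rate critical group.)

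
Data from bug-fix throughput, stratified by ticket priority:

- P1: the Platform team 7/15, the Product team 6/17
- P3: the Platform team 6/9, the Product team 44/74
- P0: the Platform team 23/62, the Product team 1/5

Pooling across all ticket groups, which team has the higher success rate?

P1: the Platform team 7/15 = 46.7%, the Product team 6/17 = 35.3% → the Platform team
P3: the Platform team 6/9 = 66.7%, the Product team 44/74 = 59.5% → the Platform team
P0: the Platform team 23/62 = 37.1%, the Product team 1/5 = 20.0% → the Platform team
Overall: the Platform team 36/86 = 41.9%, the Product team 51/96 = 53.1% → the Product team
(The Platform team wins every ticket group but the Product team wins overall — the Platform team's tickets skew toward the low-rate P0 group.)

the Product team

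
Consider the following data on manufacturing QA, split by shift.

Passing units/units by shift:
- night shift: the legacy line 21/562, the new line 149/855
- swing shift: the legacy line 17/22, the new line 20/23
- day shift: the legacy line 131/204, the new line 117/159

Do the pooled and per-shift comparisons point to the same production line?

Night shift: the legacy line 21/562 = 3.7%, the new line 149/855 = 17.4% → the new line
Swing shift: the legacy line 17/22 = 77.3%, the new line 20/23 = 87.0% → the new line
Day shift: the legacy line 131/204 = 64.2%, the new line 117/159 = 73.6% → the new line
Overall: the legacy line 169/788 = 21.4%, the new line 286/1037 = 27.6% → the new line
The new line wins overall and in every shift group — no reversal.

Yes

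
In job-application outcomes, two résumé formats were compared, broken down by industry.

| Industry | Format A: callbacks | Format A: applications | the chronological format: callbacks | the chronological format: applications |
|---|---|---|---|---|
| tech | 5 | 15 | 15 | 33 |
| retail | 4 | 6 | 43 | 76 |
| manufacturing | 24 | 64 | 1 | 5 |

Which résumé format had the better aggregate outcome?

the chronological format

Tech: Format A 5/15 = 33.3%, the chronological format 15/33 = 45.5% → the chronological format
Retail: Format A 4/6 = 66.7%, the chronological format 43/76 = 56.6% → Format A
Manufacturing: Format A 24/64 = 37.5%, the chronological format 1/5 = 20.0% → Format A
Overall: Format A 33/85 = 38.8%, the chronological format 59/114 = 51.8% → the chronological format
(Neither sweeps every industry group, but the chronological format has the higher pooled rate.)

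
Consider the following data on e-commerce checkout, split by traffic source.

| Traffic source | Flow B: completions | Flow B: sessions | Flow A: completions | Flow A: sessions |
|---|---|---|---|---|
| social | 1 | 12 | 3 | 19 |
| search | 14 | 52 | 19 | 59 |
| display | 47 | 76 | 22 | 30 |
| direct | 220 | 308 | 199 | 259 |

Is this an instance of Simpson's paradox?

No

Social: Flow B 1/12 = 8.3%, Flow A 3/19 = 15.8% → Flow A
Search: Flow B 14/52 = 26.9%, Flow A 19/59 = 32.2% → Flow A
Display: Flow B 47/76 = 61.8%, Flow A 22/30 = 73.3% → Flow A
Direct: Flow B 220/308 = 71.4%, Flow A 199/259 = 76.8% → Flow A
Overall: Flow B 282/448 = 62.9%, Flow A 243/367 = 66.2% → Flow A
Flow A wins overall and in every traffic group — no reversal.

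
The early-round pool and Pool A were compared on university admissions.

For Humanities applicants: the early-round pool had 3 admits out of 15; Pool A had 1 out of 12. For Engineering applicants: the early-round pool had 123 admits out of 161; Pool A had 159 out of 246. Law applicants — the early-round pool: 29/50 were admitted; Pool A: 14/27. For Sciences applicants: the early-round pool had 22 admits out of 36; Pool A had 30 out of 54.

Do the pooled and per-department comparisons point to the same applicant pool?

Humanities: the early-round pool 3/15 = 20.0%, Pool A 1/12 = 8.3% → the early-round pool
Engineering: the early-round pool 123/161 = 76.4%, Pool A 159/246 = 64.6% → the early-round pool
Law: the early-round pool 29/50 = 58.0%, Pool A 14/27 = 51.9% → the early-round pool
Sciences: the early-round pool 22/36 = 61.1%, Pool A 30/54 = 55.6% → the early-round pool
Overall: the early-round pool 177/262 = 67.6%, Pool A 204/339 = 60.2% → the early-round pool
The early-round pool wins overall and in every department group — no reversal.

Yes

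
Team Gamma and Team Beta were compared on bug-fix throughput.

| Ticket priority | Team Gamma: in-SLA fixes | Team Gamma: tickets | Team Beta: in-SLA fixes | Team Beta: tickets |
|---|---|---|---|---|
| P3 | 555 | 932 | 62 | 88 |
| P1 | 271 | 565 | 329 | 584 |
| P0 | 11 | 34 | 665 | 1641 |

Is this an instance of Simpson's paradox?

P3: Team Gamma 555/932 = 59.5%, Team Beta 62/88 = 70.5% → Team Beta
P1: Team Gamma 271/565 = 48.0%, Team Beta 329/584 = 56.3% → Team Beta
P0: Team Gamma 11/34 = 32.4%, Team Beta 665/1641 = 40.5% → Team Beta
Overall: Team Gamma 837/1531 = 54.7%, Team Beta 1056/2313 = 45.7% → Team Gamma
Team Beta wins each ticket group but Team Gamma wins overall — the comparison reverses. Team Beta's tickets skew toward P0, which has a lower base rate.

Yes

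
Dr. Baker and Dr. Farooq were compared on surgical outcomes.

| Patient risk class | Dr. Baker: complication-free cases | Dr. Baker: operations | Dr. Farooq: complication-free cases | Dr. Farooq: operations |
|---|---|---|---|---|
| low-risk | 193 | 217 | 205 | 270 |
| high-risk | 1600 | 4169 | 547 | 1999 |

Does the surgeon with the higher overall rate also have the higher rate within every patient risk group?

Low-risk: Dr. Baker 193/217 = 88.9%, Dr. Farooq 205/270 = 75.9% → Dr. Baker
High-risk: Dr. Baker 1600/4169 = 38.4%, Dr. Farooq 547/1999 = 27.4% → Dr. Baker
Overall: Dr. Baker 1793/4386 = 40.9%, Dr. Farooq 752/2269 = 33.1% → Dr. Baker
Dr. Baker wins overall and in every patient risk group — no reversal.

Yes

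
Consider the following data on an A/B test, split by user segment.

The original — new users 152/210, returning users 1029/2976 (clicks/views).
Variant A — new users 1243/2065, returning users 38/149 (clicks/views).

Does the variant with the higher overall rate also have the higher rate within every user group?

No

New users: the original 152/210 = 72.4%, Variant A 1243/2065 = 60.2% → the original
Returning users: the original 1029/2976 = 34.6%, Variant A 38/149 = 25.5% → the original
Overall: the original 1181/3186 = 37.1%, Variant A 1281/2214 = 57.9% → Variant A
The original wins each user group but Variant A wins overall — the comparison reverses. The original's views skew toward returning users, which has a lower base rate.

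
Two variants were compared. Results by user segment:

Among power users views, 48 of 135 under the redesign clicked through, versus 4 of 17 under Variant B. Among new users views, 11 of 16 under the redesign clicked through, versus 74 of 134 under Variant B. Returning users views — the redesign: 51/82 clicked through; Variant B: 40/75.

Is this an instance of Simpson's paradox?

Power users: the redesign 48/135 = 35.6%, Variant B 4/17 = 23.5% → the redesign
New users: the redesign 11/16 = 68.8%, Variant B 74/134 = 55.2% → the redesign
Returning users: the redesign 51/82 = 62.2%, Variant B 40/75 = 53.3% → the redesign
Overall: the redesign 110/233 = 47.2%, Variant B 118/226 = 52.2% → Variant B
The redesign wins each user group but Variant B wins overall — the comparison reverses. The redesign's views skew toward power users, which has a lower base rate.

Yes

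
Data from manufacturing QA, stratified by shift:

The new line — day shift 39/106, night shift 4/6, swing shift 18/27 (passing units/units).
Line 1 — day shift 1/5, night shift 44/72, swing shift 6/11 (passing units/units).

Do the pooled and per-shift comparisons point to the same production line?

No

Day shift: the new line 39/106 = 36.8%, Line 1 1/5 = 20.0% → the new line
Night shift: the new line 4/6 = 66.7%, Line 1 44/72 = 61.1% → the new line
Swing shift: the new line 18/27 = 66.7%, Line 1 6/11 = 54.5% → the new line
Overall: the new line 61/139 = 43.9%, Line 1 51/88 = 58.0% → Line 1
The new line wins each shift group but Line 1 wins overall — the comparison reverses. The new line's units skew toward day shift, which has a lower base rate.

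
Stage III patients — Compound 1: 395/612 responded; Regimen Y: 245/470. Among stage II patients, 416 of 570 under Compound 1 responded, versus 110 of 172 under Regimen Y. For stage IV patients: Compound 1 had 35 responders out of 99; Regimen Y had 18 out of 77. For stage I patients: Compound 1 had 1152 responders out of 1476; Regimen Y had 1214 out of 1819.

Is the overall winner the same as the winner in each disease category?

Stage III: Compound 1 395/612 = 64.5%, Regimen Y 245/470 = 52.1% → Compound 1
Stage II: Compound 1 416/570 = 73.0%, Regimen Y 110/172 = 64.0% → Compound 1
Stage IV: Compound 1 35/99 = 35.4%, Regimen Y 18/77 = 23.4% → Compound 1
Stage I: Compound 1 1152/1476 = 78.0%, Regimen Y 1214/1819 = 66.7% → Compound 1
Overall: Compound 1 1998/2757 = 72.5%, Regimen Y 1587/2538 = 62.5% → Compound 1
Compound 1 wins overall and in every disease group — no reversal.

Yes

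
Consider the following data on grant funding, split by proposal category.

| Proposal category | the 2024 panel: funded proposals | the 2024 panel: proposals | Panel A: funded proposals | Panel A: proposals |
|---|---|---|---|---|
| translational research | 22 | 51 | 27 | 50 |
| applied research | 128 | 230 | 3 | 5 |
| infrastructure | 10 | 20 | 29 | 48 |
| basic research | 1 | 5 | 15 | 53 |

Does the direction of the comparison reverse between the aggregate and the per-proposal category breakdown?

Yes

Translational research: the 2024 panel 22/51 = 43.1%, Panel A 27/50 = 54.0% → Panel A
Applied research: the 2024 panel 128/230 = 55.7%, Panel A 3/5 = 60.0% → Panel A
Infrastructure: the 2024 panel 10/20 = 50.0%, Panel A 29/48 = 60.4% → Panel A
Basic research: the 2024 panel 1/5 = 20.0%, Panel A 15/53 = 28.3% → Panel A
Overall: the 2024 panel 161/306 = 52.6%, Panel A 74/156 = 47.4% → the 2024 panel
Panel A wins each proposal group but the 2024 panel wins overall — the comparison reverses. Panel A's proposals skew toward basic research, which has a lower base rate.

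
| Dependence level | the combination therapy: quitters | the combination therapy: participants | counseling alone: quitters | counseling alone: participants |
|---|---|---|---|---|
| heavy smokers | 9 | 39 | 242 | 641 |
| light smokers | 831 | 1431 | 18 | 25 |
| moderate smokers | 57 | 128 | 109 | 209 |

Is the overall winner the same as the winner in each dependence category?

No

Heavy smokers: the combination therapy 9/39 = 23.1%, counseling alone 242/641 = 37.8% → counseling alone
Light smokers: the combination therapy 831/1431 = 58.1%, counseling alone 18/25 = 72.0% → counseling alone
Moderate smokers: the combination therapy 57/128 = 44.5%, counseling alone 109/209 = 52.2% → counseling alone
Overall: the combination therapy 897/1598 = 56.1%, counseling alone 369/875 = 42.2% → the combination therapy
Counseling alone wins each dependence group but the combination therapy wins overall — the comparison reverses. Counseling alone's participants skew toward heavy smokers, which has a lower base rate.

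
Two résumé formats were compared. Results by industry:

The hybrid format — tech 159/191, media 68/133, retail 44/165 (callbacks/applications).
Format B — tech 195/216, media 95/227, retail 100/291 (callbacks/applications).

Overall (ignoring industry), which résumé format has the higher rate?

the hybrid format

Tech: the hybrid format 159/191 = 83.2%, Format B 195/216 = 90.3% → Format B
Media: the hybrid format 68/133 = 51.1%, Format B 95/227 = 41.9% → the hybrid format
Retail: the hybrid format 44/165 = 26.7%, Format B 100/291 = 34.4% → Format B
Overall: the hybrid format 271/489 = 55.4%, Format B 390/734 = 53.1% → the hybrid format
(Neither sweeps every industry group, but the hybrid format has the higher pooled rate.)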